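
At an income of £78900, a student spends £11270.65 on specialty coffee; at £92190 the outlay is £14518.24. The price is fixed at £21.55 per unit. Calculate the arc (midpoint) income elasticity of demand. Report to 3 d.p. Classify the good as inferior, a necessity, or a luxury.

1.621 (luxury)

With a constant price, Q₁ = 11270.65/21.55 = 523.000 and Q₂ = 14518.24/21.55 = 673.700 (equivalently, work directly with expenditure since P cancels).
Midpoint %ΔQ = (14518.24 − 11270.65)/12894.45 = 0.25186; midpoint %ΔI = (92190 − 78900)/85545 = 0.15536.
η = 0.25186 / 0.15536 = 1.621.
η > 1 ⇒ luxury.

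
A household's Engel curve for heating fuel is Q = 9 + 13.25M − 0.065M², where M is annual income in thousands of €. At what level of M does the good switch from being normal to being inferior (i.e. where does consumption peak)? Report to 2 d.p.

101.92

dQ/dM = 13.25 − 0.13M.
The good is inferior where dQ/dM < 0. Setting dQ/dM = 0 gives M = 13.25 / 0.13 = 101.92.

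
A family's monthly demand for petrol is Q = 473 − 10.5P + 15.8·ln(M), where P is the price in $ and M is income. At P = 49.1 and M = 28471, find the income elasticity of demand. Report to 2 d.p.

0.13

At P = 49.1, M = 28471: Q = 119.505.
Holding P constant, ∂Q/∂M = 15.8/M = 0.000554951.
η_M = (∂Q/∂M)·(M/Q) = 0.000554951 × (28471/119.505) = 0.13.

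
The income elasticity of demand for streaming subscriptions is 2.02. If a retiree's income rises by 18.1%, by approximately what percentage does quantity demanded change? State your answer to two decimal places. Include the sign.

36.56%

%ΔQ ≈ η × %ΔI = 2.02 × 18.1% = 36.56%.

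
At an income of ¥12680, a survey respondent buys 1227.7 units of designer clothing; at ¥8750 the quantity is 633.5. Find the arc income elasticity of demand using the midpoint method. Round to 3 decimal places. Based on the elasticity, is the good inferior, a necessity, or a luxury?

1.741 (luxury)

ΔQ = 633.5 − 1227.7 = -594.2; midpoint Q̄ = (1227.7 + 633.5)/2 = 930.6.
ΔI = 8750 − 12680 = -3930; midpoint Ī = (12680 + 8750)/2 = 10715.
η = (ΔQ/Q̄) ÷ (ΔI/Ī) = (-594.2/930.6) ÷ (-3930/10715) = 1.741.
η > 1 ⇒ luxury.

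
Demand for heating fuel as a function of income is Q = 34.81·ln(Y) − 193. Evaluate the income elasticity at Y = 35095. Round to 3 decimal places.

At Y = 35095: Q = 171.315.
dQ/dY = 34.81/Y = 0.000991879 at this income.
η = (dQ/dY)·(Y/Q) = 0.000991879 × (35095/171.315) = 0.203.

0.203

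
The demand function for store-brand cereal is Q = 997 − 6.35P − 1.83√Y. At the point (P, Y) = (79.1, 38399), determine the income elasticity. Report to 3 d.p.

At P = 79.1, Y = 38399: Q = 136.114.
Holding P constant, ∂Q/∂Y = -1.83/(2√Y) = -0.0046694.
η_Y = (∂Q/∂Y)·(Y/Q) = -0.0046694 × (38399/136.114) = -1.317.

-1.317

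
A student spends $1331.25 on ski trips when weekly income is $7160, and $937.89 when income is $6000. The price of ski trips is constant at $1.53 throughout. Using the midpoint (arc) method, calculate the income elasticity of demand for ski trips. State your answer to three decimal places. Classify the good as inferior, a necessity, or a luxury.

1.967 (luxury)

With a constant price, Q₁ = 1331.25/1.53 = 870.098 and Q₂ = 937.89/1.53 = 613.000 (equivalently, work directly with expenditure since P cancels).
Midpoint %ΔQ = (937.89 − 1331.25)/1134.57 = -0.34670; midpoint %ΔI = (6000 − 7160)/6580 = -0.17629.
η = -0.34670 / -0.17629 = 1.967.
η > 1 ⇒ luxury.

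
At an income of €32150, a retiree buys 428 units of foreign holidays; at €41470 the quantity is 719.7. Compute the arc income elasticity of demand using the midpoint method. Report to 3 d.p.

2.008

ΔQ = 719.7 − 428 = 291.7; midpoint Q̄ = (428 + 719.7)/2 = 573.85.
ΔI = 41470 − 32150 = 9320; midpoint Ī = (32150 + 41470)/2 = 36810.
η = (ΔQ/Q̄) ÷ (ΔI/Ī) = (291.7/573.85) ÷ (9320/36810) = 2.008.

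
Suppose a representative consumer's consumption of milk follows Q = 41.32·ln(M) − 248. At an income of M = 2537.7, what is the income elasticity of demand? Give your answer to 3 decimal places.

0.544

At M = 2537.7: Q = 75.908.
dQ/dM = 41.32/M = 0.0162825 at this income.
η = (dQ/dM)·(M/Q) = 0.0162825 × (2537.7/75.908) = 0.544.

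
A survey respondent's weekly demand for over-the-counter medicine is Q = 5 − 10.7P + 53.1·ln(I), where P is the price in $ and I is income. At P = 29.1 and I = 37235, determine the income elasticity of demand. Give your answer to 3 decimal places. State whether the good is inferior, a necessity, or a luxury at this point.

At P = 29.1, I = 37235: Q = 252.508.
Holding P constant, ∂Q/∂I = 53.1/I = 0.00142608.
η_I = (∂Q/∂I)·(I/Q) = 0.00142608 × (37235/252.508) = 0.210.
Since 0 < η < 1, this is a necessity.

0.210 (necessity)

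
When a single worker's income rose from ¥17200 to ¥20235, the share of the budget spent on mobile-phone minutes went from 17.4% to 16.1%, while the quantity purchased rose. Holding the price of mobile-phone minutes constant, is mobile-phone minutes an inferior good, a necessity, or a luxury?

Quantity rises but the budget share falls as income rises, so 0 < η < 1.

necessity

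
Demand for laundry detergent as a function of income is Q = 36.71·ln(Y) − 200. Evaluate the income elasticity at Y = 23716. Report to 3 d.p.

At Y = 23716: Q = 169.813.
dQ/dY = 36.71/Y = 0.0015479 at this income.
η = (dQ/dY)·(Y/Q) = 0.0015479 × (23716/169.813) = 0.216.

0.216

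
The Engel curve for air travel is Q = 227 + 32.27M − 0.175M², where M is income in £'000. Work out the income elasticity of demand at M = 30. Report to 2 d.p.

0.63

At M = 30: Q = 1037.6000.
dQ/dM = 32.27 − 0.35M = 21.77000.
η = (dQ/dM)·(M/Q) = 21.77000 × (30/1037.6000) = 0.63.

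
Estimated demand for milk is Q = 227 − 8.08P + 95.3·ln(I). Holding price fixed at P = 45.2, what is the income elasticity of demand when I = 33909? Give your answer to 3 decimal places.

0.111

At P = 45.2, I = 33909: Q = 855.900.
Holding P constant, ∂Q/∂I = 95.3/I = 0.00281046.
η_I = (∂Q/∂I)·(I/Q) = 0.00281046 × (33909/855.900) = 0.111.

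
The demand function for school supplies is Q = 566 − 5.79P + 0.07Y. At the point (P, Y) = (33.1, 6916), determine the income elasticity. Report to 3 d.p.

At P = 33.1, Y = 6916: Q = 858.471.
Holding P constant, ∂Q/∂Y = 0.07.
η_Y = (∂Q/∂Y)·(Y/Q) = 0.07 × (6916/858.471) = 0.564.

0.564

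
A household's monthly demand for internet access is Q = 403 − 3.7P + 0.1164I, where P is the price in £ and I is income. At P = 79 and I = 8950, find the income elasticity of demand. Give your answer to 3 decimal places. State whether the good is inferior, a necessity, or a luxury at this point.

0.904 (necessity)

At P = 79, I = 8950: Q = 1152.480.
Holding P constant, ∂Q/∂I = 0.1164.
η_I = (∂Q/∂I)·(I/Q) = 0.1164 × (8950/1152.480) = 0.904.
Since 0 < η < 1, this is a necessity.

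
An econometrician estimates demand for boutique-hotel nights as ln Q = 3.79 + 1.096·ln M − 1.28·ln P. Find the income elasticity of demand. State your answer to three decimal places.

1.096

In a log-linear demand, the coefficient on ln M is the income elasticity.
So η = 1.096.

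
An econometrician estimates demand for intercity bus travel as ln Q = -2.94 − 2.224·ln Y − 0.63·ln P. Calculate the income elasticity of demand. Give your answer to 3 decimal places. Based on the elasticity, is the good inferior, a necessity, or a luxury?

In a log-linear demand, the coefficient on ln Y is the income elasticity.
So η = -2.224.
η < 0 ⇒ inferior good.

-2.224 (inferior good)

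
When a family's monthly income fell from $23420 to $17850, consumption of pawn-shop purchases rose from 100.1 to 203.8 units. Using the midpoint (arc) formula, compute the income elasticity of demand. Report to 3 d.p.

-2.528

ΔQ = 203.8 − 100.1 = 103.7; midpoint Q̄ = (100.1 + 203.8)/2 = 151.95.
ΔI = 17850 − 23420 = -5570; midpoint Ī = (23420 + 17850)/2 = 20635.
η = (ΔQ/Q̄) ÷ (ΔI/Ī) = (103.7/151.95) ÷ (-5570/20635) = -2.528.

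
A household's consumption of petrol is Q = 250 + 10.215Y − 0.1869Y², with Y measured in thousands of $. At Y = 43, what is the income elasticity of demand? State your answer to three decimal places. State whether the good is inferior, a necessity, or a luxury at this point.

-0.733 (inferior good)

At Y = 43: Q = 343.6669.
dQ/dY = 10.215 − 0.3738Y = -5.85840.
η = (dQ/dY)·(Y/Q) = -5.85840 × (43/343.6669) = -0.733.
η < 0 ⇒ inferior good.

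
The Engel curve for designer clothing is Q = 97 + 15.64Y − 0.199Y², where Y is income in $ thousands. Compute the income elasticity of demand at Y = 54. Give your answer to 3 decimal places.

-0.875

At Y = 54: Q = 361.2760.
dQ/dY = 15.64 − 0.398Y = -5.85200.
η = (dQ/dY)·(Y/Q) = -5.85200 × (54/361.2760) = -0.875.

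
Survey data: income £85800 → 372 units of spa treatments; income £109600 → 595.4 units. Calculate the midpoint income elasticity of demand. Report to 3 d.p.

ΔQ = 595.4 − 372 = 223.4; midpoint Q̄ = (372 + 595.4)/2 = 483.7.
ΔI = 109600 − 85800 = 23800; midpoint Ī = (85800 + 109600)/2 = 97700.
η = (ΔQ/Q̄) ÷ (ΔI/Ī) = (223.4/483.7) ÷ (23800/97700) = 1.896.

1.896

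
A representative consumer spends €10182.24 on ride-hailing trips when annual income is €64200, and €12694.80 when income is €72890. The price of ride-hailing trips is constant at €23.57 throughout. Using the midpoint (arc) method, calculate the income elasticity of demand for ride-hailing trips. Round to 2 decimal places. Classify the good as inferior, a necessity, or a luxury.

1.73 (luxury)

With a constant price, Q₁ = 10182.24/23.57 = 432.000 and Q₂ = 12694.80/23.57 = 538.600 (equivalently, work directly with expenditure since P cancels).
Midpoint %ΔQ = (12694.80 − 10182.24)/11438.52 = 0.21966; midpoint %ΔI = (72890 − 64200)/68545 = 0.12678.
η = 0.21966 / 0.12678 = 1.73.
η > 1 ⇒ luxury.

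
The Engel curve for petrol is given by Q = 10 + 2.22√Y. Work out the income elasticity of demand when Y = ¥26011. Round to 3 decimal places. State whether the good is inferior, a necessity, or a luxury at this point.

0.486 (necessity)

At Y = 26011: Q = 368.040.
dQ/dY = 2.22/(2√Y) = 0.00688247 at this income.
η = (dQ/dY)·(Y/Q) = 0.00688247 × (26011/368.040) = 0.486.
Since 0 < η < 1, the good is a necessity.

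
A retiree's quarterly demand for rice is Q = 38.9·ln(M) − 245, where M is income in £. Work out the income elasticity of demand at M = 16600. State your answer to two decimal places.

0.29

At M = 16600: Q = 132.997.
dQ/dM = 38.9/M = 0.00234337 at this income.
η = (dQ/dM)·(M/Q) = 0.00234337 × (16600/132.997) = 0.29.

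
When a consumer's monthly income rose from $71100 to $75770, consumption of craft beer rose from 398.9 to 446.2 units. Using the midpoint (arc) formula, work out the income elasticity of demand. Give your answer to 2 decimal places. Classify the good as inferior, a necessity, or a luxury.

1.76 (luxury)

ΔQ = 446.2 − 398.9 = 47.3; midpoint Q̄ = (398.9 + 446.2)/2 = 422.55.
ΔI = 75770 − 71100 = 4670; midpoint Ī = (71100 + 75770)/2 = 73435.
η = (ΔQ/Q̄) ÷ (ΔI/Ī) = (47.3/422.55) ÷ (4670/73435) = 1.76.
η > 1 ⇒ luxury.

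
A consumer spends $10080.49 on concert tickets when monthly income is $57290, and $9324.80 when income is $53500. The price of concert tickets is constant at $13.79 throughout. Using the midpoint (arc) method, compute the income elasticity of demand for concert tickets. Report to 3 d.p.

With a constant price, Q₁ = 10080.49/13.79 = 731.000 and Q₂ = 9324.80/13.79 = 676.200 (equivalently, work directly with expenditure since P cancels).
Midpoint %ΔQ = (9324.80 − 10080.49)/9702.65 = -0.07788; midpoint %ΔI = (53500 − 57290)/55395 = -0.06842.
η = -0.07788 / -0.06842 = 1.138.

1.138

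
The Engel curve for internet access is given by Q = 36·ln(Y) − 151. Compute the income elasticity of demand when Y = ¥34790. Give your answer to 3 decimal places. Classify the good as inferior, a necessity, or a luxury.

0.160 (necessity)

At Y = 34790: Q = 225.455.
dQ/dY = 36/Y = 0.00103478 at this income.
η = (dQ/dY)·(Y/Q) = 0.00103478 × (34790/225.455) = 0.160.
Since 0 < η < 1, the good is a necessity.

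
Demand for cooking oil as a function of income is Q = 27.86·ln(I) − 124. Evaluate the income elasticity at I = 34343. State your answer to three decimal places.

0.167

At I = 34343: Q = 166.974.
dQ/dI = 27.86/I = 0.000811228 at this income.
η = (dQ/dI)·(I/Q) = 0.000811228 × (34343/166.974) = 0.167.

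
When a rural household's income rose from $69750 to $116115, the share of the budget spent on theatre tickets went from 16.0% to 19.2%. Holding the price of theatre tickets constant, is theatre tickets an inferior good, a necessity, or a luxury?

The budget share rises as income rises, so η > 1.

luxury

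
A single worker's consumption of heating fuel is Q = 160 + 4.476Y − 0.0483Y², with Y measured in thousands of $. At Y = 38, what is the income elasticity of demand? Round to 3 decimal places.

0.118

At Y = 38: Q = 260.3428.
dQ/dY = 4.476 − 0.0966Y = 0.80520.
η = (dQ/dY)·(Y/Q) = 0.80520 × (38/260.3428) = 0.118.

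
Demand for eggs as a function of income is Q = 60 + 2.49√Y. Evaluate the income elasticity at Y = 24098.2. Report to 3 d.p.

0.433

At Y = 24098.2: Q = 446.538.
dQ/dY = 2.49/(2√Y) = 0.00802005 at this income.
η = (dQ/dY)·(Y/Q) = 0.00802005 × (24098.2/446.538) = 0.433.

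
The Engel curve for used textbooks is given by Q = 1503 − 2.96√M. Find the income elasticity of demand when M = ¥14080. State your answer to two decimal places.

-0.15

At M = 14080: Q = 1151.769.
dQ/dM = -2.96/(2√M) = -0.0124727 at this income.
η = (dQ/dM)·(M/Q) = -0.0124727 × (14080/1151.769) = -0.15.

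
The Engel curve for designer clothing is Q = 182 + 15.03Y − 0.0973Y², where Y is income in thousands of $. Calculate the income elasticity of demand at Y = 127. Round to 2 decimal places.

-2.36

At Y = 127: Q = 521.4583.
dQ/dY = 15.03 − 0.1946Y = -9.68420.
η = (dQ/dY)·(Y/Q) = -9.68420 × (127/521.4583) = -2.36.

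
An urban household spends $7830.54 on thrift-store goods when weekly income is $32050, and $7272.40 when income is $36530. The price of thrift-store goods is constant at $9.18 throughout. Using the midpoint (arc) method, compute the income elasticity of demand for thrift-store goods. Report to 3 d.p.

-0.566

With a constant price, Q₁ = 7830.54/9.18 = 853.000 and Q₂ = 7272.40/9.18 = 792.200 (equivalently, work directly with expenditure since P cancels).
Midpoint %ΔQ = (7272.40 − 7830.54)/7551.47 = -0.07391; midpoint %ΔI = (36530 − 32050)/34290 = 0.13065.
η = -0.07391 / 0.13065 = -0.566.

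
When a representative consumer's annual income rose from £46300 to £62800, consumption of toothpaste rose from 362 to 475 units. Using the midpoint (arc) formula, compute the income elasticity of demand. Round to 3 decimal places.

0.893

ΔQ = 475 − 362 = 113; midpoint Q̄ = (362 + 475)/2 = 418.5.
ΔI = 62800 − 46300 = 16500; midpoint Ī = (46300 + 62800)/2 = 54550.
η = (ΔQ/Q̄) ÷ (ΔI/Ī) = (113/418.5) ÷ (16500/54550) = 0.893.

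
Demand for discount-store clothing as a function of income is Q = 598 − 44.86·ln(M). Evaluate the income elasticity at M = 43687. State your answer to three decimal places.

At M = 43687: Q = 118.680.
dQ/dM = -44.86/M = -0.00102685 at this income.
η = (dQ/dM)·(M/Q) = -0.00102685 × (43687/118.680) = -0.378.

-0.378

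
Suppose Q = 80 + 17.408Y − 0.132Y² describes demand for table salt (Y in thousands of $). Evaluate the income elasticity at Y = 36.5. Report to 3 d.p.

0.526

At Y = 36.5: Q = 539.5350.
dQ/dY = 17.408 − 0.264Y = 7.77200.
η = (dQ/dY)·(Y/Q) = 7.77200 × (36.5/539.5350) = 0.526.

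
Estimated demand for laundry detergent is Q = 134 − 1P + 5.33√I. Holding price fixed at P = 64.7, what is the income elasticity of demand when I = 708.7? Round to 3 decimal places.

0.336

At P = 64.7, I = 708.7: Q = 211.192.
Holding P constant, ∂Q/∂I = 5.33/(2√I) = 0.100107.
η_I = (∂Q/∂I)·(I/Q) = 0.100107 × (708.7/211.192) = 0.336.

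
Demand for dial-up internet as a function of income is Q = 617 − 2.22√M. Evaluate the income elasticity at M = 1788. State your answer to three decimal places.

-0.090

At M = 1788: Q = 523.128.
dQ/dM = -2.22/(2√M) = -0.0262506 at this income.
η = (dQ/dM)·(M/Q) = -0.0262506 × (1788/523.128) = -0.090.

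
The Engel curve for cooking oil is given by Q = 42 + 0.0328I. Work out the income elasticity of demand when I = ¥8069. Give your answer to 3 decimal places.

At I = 8069: Q = 306.663.
dQ/dI = 0.0328.
η = (dQ/dI)·(I/Q) = 0.0328 × (8069/306.663) = 0.863.

0.863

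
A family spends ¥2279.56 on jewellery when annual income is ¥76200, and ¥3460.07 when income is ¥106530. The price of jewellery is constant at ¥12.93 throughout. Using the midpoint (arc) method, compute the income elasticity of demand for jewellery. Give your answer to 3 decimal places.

With a constant price, Q₁ = 2279.56/12.93 = 176.300 and Q₂ = 3460.07/12.93 = 267.600 (equivalently, work directly with expenditure since P cancels).
Midpoint %ΔQ = (3460.07 − 2279.56)/2869.82 = 0.41135; midpoint %ΔI = (106530 − 76200)/91365 = 0.33197.
η = 0.41135 / 0.33197 = 1.239.

1.239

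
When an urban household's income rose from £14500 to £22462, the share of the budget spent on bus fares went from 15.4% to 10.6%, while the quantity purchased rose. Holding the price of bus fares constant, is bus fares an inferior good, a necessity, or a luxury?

necessity

Quantity rises but the budget share falls as income rises, so 0 < η < 1.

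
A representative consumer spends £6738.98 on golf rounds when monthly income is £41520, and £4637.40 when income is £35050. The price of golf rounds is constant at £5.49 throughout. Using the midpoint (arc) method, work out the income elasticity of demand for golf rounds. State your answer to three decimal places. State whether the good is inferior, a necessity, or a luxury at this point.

With a constant price, Q₁ = 6738.98/5.49 = 1227.501 and Q₂ = 4637.40/5.49 = 844.699 (equivalently, work directly with expenditure since P cancels).
Midpoint %ΔQ = (4637.40 − 6738.98)/5688.19 = -0.36946; midpoint %ΔI = (35050 − 41520)/38285 = -0.16900.
η = -0.36946 / -0.16900 = 2.186.
η > 1 ⇒ luxury.

2.186 (luxury)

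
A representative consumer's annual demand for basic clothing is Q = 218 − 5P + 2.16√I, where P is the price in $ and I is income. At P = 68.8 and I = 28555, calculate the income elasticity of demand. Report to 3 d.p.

0.764

At P = 68.8, I = 28555: Q = 239.002.
Holding P constant, ∂Q/∂I = 2.16/(2√I) = 0.0063912.
η_I = (∂Q/∂I)·(I/Q) = 0.0063912 × (28555/239.002) = 0.764.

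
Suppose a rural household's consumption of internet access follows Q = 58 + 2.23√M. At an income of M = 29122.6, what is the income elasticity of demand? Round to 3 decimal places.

At M = 29122.6: Q = 438.557.
dQ/dM = 2.23/(2√M) = 0.00653371 at this income.
η = (dQ/dM)·(M/Q) = 0.00653371 × (29122.6/438.557) = 0.434.

0.434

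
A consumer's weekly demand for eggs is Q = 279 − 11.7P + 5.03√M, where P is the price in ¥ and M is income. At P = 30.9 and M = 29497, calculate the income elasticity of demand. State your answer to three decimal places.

0.553

At P = 30.9, M = 29497: Q = 781.357.
Holding P constant, ∂Q/∂M = 5.03/(2√M) = 0.0146436.
η_M = (∂Q/∂M)·(M/Q) = 0.0146436 × (29497/781.357) = 0.553.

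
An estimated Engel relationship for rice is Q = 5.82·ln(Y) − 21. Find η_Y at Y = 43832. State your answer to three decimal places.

At Y = 43832: Q = 41.205.
dQ/dY = 5.82/Y = 0.00013278 at this income.
η = (dQ/dY)·(Y/Q) = 0.00013278 × (43832/41.205) = 0.141.

0.141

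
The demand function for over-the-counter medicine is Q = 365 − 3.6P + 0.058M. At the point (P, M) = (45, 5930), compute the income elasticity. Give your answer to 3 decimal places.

At P = 45, M = 5930: Q = 546.940.
Holding P constant, ∂Q/∂M = 0.058.
η_M = (∂Q/∂M)·(M/Q) = 0.058 × (5930/546.940) = 0.629.

0.629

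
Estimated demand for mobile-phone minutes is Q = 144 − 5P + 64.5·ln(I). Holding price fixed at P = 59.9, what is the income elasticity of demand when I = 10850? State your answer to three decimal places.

At P = 59.9, I = 10850: Q = 443.829.
Holding P constant, ∂Q/∂I = 64.5/I = 0.0059447.
η_I = (∂Q/∂I)·(I/Q) = 0.0059447 × (10850/443.829) = 0.145.

0.145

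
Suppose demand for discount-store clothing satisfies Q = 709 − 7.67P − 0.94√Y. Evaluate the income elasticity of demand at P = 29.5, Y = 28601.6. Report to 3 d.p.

-0.246

At P = 29.5, Y = 28601.6: Q = 323.762.
Holding P constant, ∂Q/∂Y = -0.94/(2√Y) = -0.00277909.
η_Y = (∂Q/∂Y)·(Y/Q) = -0.00277909 × (28601.6/323.762) = -0.246.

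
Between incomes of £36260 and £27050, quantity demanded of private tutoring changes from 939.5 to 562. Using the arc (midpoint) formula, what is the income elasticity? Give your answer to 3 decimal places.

ΔQ = 562 − 939.5 = -377.5; midpoint Q̄ = (939.5 + 562)/2 = 750.75.
ΔI = 27050 − 36260 = -9210; midpoint Ī = (36260 + 27050)/2 = 31655.
η = (ΔQ/Q̄) ÷ (ΔI/Ī) = (-377.5/750.75) ÷ (-9210/31655) = 1.728.

1.728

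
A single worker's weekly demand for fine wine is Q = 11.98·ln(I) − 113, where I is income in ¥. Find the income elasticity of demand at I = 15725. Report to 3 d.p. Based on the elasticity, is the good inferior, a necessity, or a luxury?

4.336 (luxury)

At I = 15725: Q = 2.763.
dQ/dI = 11.98/I = 0.000761844 at this income.
η = (dQ/dI)·(I/Q) = 0.000761844 × (15725/2.763) = 4.336.
Since η > 1, the good is a luxury.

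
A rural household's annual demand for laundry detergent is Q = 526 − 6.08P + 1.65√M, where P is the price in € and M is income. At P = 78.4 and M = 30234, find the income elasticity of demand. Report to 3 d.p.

0.427

At P = 78.4, M = 30234: Q = 336.229.
Holding P constant, ∂Q/∂M = 1.65/(2√M) = 0.00474467.
η_M = (∂Q/∂M)·(M/Q) = 0.00474467 × (30234/336.229) = 0.427.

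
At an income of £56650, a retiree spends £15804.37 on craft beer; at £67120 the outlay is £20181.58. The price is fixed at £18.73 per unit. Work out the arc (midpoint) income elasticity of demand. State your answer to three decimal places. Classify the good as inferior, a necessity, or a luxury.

1.438 (luxury)

With a constant price, Q₁ = 15804.37/18.73 = 843.800 and Q₂ = 20181.58/18.73 = 1077.500 (equivalently, work directly with expenditure since P cancels).
Midpoint %ΔQ = (20181.58 − 15804.37)/17992.98 = 0.24327; midpoint %ΔI = (67120 − 56650)/61885 = 0.16918.
η = 0.24327 / 0.16918 = 1.438.
η > 1 ⇒ luxury.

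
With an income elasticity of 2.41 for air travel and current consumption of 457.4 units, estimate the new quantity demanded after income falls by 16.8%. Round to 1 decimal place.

272.2

%ΔQ ≈ η × %ΔI = 2.41 × (-16.8%) = -40.488%.
New Q ≈ 457.4 × (1 − 0.40488) = 272.2.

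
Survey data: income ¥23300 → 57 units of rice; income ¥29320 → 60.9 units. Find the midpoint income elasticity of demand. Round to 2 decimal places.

ΔQ = 60.9 − 57 = 3.9; midpoint Q̄ = (57 + 60.9)/2 = 58.95.
ΔI = 29320 − 23300 = 6020; midpoint Ī = (23300 + 29320)/2 = 26310.
η = (ΔQ/Q̄) ÷ (ΔI/Ī) = (3.9/58.95) ÷ (6020/26310) = 0.29.

0.29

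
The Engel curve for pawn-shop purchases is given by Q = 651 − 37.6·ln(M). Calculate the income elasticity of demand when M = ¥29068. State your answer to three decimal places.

At M = 29068: Q = 264.570.
dQ/dM = -37.6/M = -0.00129352 at this income.
η = (dQ/dM)·(M/Q) = -0.00129352 × (29068/264.570) = -0.142.

-0.142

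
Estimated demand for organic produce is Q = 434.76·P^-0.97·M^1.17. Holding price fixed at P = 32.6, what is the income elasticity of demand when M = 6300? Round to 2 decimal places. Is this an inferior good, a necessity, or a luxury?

1.17 (luxury)

For a multiplicative demand Q = A·P^α·M^β, the income elasticity is β everywhere.
Here β = 1.17, so η = 1.17.
Since η > 1, this is a luxury.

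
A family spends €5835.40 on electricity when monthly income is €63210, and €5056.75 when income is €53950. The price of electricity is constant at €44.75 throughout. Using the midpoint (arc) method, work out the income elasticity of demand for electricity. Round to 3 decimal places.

0.904

With a constant price, Q₁ = 5835.40/44.75 = 130.400 and Q₂ = 5056.75/44.75 = 113.000 (equivalently, work directly with expenditure since P cancels).
Midpoint %ΔQ = (5056.75 − 5835.40)/5446.08 = -0.14297; midpoint %ΔI = (53950 − 63210)/58580 = -0.15807.
η = -0.14297 / -0.15807 = 0.904.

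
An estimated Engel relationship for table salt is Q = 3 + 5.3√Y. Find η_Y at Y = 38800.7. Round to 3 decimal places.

At Y = 38800.7: Q = 1046.988.
dQ/dY = 5.3/(2√Y) = 0.0134532 at this income.
η = (dQ/dY)·(Y/Q) = 0.0134532 × (38800.7/1046.988) = 0.499.

0.499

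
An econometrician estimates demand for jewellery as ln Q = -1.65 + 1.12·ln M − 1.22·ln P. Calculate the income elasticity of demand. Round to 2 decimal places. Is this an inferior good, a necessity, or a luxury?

In a log-linear demand, the coefficient on ln M is the income elasticity.
So η = 1.12.
η > 1 ⇒ luxury.

1.12 (luxury)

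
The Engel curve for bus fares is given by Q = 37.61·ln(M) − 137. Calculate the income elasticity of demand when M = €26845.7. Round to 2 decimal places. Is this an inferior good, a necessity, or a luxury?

At M = 26845.7: Q = 246.542.
dQ/dM = 37.61/M = 0.00140097 at this income.
η = (dQ/dM)·(M/Q) = 0.00140097 × (26845.7/246.542) = 0.15.
Since 0 < η < 1, the good is a necessity.

0.15 (necessity)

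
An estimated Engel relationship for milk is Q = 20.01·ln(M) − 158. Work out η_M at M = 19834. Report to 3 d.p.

At M = 19834: Q = 40.002.
dQ/dM = 20.01/M = 0.00100887 at this income.
η = (dQ/dM)·(M/Q) = 0.00100887 × (19834/40.002) = 0.500.

0.500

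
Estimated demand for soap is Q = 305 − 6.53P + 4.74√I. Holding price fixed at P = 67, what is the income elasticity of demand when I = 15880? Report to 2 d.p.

At P = 67, I = 15880: Q = 464.805.
Holding P constant, ∂Q/∂I = 4.74/(2√I) = 0.0188072.
η_I = (∂Q/∂I)·(I/Q) = 0.0188072 × (15880/464.805) = 0.64.

0.64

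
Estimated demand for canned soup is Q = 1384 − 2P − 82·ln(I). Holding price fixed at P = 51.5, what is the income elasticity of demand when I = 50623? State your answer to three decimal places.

At P = 51.5, I = 50623: Q = 392.763.
Holding P constant, ∂Q/∂I = -82/I = -0.00161982.
η_I = (∂Q/∂I)·(I/Q) = -0.00161982 × (50623/392.763) = -0.209.

-0.209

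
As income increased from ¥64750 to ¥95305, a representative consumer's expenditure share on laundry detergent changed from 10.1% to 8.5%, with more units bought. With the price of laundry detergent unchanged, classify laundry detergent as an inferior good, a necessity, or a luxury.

necessity

Quantity rises but the budget share falls as income rises, so 0 < η < 1.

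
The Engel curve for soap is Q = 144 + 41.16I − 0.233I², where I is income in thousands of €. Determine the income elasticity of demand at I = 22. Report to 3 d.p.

0.726

At I = 22: Q = 936.7480.
dQ/dI = 41.16 − 0.466I = 30.90800.
η = (dQ/dI)·(I/Q) = 30.90800 × (22/936.7480) = 0.726.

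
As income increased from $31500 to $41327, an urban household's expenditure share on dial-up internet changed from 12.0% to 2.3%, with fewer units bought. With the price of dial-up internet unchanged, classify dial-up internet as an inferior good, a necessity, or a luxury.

inferior good

Quantity demanded falls as income rises, so η < 0.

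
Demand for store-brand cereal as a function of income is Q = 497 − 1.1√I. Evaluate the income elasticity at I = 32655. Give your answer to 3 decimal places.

At I = 32655: Q = 298.222.
dQ/dI = -1.1/(2√I) = -0.0030436 at this income.
η = (dQ/dI)·(I/Q) = -0.0030436 × (32655/298.222) = -0.333.

-0.333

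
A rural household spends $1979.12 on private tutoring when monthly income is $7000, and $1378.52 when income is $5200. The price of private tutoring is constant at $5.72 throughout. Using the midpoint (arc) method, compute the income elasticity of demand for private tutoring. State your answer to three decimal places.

1.212

With a constant price, Q₁ = 1979.12/5.72 = 346.000 and Q₂ = 1378.52/5.72 = 241.000 (equivalently, work directly with expenditure since P cancels).
Midpoint %ΔQ = (1378.52 − 1979.12)/1678.82 = -0.35775; midpoint %ΔI = (5200 − 7000)/6100 = -0.29508.
η = -0.35775 / -0.29508 = 1.212.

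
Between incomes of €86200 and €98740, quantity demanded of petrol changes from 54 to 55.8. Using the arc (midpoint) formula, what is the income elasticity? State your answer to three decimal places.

ΔQ = 55.8 − 54 = 1.8; midpoint Q̄ = (54 + 55.8)/2 = 54.9.
ΔI = 98740 − 86200 = 12540; midpoint Ī = (86200 + 98740)/2 = 92470.
η = (ΔQ/Q̄) ÷ (ΔI/Ī) = (1.8/54.9) ÷ (12540/92470) = 0.242.

0.242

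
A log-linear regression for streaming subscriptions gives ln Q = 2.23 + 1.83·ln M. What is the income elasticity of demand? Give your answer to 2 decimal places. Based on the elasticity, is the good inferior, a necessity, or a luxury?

1.83 (luxury)

In a log-linear demand, the coefficient on ln M is the income elasticity.
So η = 1.83.
η > 1 ⇒ luxury.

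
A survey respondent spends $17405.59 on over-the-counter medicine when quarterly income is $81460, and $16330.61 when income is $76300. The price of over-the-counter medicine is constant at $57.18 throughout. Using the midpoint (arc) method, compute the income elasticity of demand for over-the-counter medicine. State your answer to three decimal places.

With a constant price, Q₁ = 17405.59/57.18 = 304.400 and Q₂ = 16330.61/57.18 = 285.600 (equivalently, work directly with expenditure since P cancels).
Midpoint %ΔQ = (16330.61 − 17405.59)/16868.10 = -0.06373; midpoint %ΔI = (76300 − 81460)/78880 = -0.06542.
η = -0.06373 / -0.06542 = 0.974.

0.974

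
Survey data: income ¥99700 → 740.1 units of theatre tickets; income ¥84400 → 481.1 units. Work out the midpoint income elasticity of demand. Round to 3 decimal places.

2.552

ΔQ = 481.1 − 740.1 = -259; midpoint Q̄ = (740.1 + 481.1)/2 = 610.6.
ΔI = 84400 − 99700 = -15300; midpoint Ī = (99700 + 84400)/2 = 92050.
η = (ΔQ/Q̄) ÷ (ΔI/Ī) = (-259/610.6) ÷ (-15300/92050) = 2.552.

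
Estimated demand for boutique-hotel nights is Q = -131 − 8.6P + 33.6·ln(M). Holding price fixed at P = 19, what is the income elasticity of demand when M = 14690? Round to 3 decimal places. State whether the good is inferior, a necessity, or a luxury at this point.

At P = 19, M = 14690: Q = 27.989.
Holding P constant, ∂Q/∂M = 33.6/M = 0.00228727.
η_M = (∂Q/∂M)·(M/Q) = 0.00228727 × (14690/27.989) = 1.200.
Since η > 1, this is a luxury.

1.200 (luxury)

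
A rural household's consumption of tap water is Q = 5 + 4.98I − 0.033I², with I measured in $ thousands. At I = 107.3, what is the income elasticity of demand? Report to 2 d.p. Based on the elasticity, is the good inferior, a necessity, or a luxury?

At I = 107.3: Q = 159.4154.
dQ/dI = 4.98 − 0.066I = -2.10180.
η = (dQ/dI)·(I/Q) = -2.10180 × (107.3/159.4154) = -1.41.
η < 0 ⇒ inferior good.

-1.41 (inferior good)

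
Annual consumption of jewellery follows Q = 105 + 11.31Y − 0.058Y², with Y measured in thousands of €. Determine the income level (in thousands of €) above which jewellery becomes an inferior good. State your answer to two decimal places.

dQ/dY = 11.31 − 0.116Y.
The good is inferior where dQ/dY < 0. Setting dQ/dY = 0 gives Y = 11.31 / 0.116 = 97.50.

97.50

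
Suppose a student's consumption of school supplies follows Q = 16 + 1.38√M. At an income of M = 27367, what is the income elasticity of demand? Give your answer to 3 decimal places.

0.467

At M = 27367: Q = 244.293.
dQ/dM = 1.38/(2√M) = 0.00417095 at this income.
η = (dQ/dM)·(M/Q) = 0.00417095 × (27367/244.293) = 0.467.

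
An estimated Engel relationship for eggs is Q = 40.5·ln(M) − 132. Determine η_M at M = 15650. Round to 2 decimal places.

At M = 15650: Q = 259.158.
dQ/dM = 40.5/M = 0.00258786 at this income.
η = (dQ/dM)·(M/Q) = 0.00258786 × (15650/259.158) = 0.16.

0.16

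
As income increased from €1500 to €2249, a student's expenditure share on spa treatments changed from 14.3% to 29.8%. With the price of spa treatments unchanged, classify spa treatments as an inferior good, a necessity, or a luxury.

The budget share rises as income rises, so η > 1.

luxury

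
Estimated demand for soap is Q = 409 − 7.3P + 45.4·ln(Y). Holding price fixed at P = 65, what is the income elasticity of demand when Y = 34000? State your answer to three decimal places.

At P = 65, Y = 34000: Q = 408.209.
Holding P constant, ∂Q/∂Y = 45.4/Y = 0.00133529.
η_Y = (∂Q/∂Y)·(Y/Q) = 0.00133529 × (34000/408.209) = 0.111.

0.111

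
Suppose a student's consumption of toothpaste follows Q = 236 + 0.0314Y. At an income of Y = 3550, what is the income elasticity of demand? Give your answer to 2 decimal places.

0.32

At Y = 3550: Q = 347.470.
dQ/dY = 0.0314.
η = (dQ/dY)·(Y/Q) = 0.0314 × (3550/347.470) = 0.32.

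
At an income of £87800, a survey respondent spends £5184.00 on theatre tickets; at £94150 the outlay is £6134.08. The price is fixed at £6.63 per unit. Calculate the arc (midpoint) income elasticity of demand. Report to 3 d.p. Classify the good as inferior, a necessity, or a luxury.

With a constant price, Q₁ = 5184.00/6.63 = 781.900 and Q₂ = 6134.08/6.63 = 925.201 (equivalently, work directly with expenditure since P cancels).
Midpoint %ΔQ = (6134.08 − 5184.00)/5659.04 = 0.16789; midpoint %ΔI = (94150 − 87800)/90975 = 0.06980.
η = 0.16789 / 0.06980 = 2.405.
η > 1 ⇒ luxury.

2.405 (luxury)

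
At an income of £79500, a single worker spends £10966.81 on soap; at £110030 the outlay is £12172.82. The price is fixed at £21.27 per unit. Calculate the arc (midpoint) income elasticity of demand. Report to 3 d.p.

0.324

With a constant price, Q₁ = 10966.81/21.27 = 515.600 and Q₂ = 12172.82/21.27 = 572.300 (equivalently, work directly with expenditure since P cancels).
Midpoint %ΔQ = (12172.82 − 10966.81)/11569.81 = 0.10424; midpoint %ΔI = (110030 − 79500)/94765 = 0.32217.
η = 0.10424 / 0.32217 = 0.324.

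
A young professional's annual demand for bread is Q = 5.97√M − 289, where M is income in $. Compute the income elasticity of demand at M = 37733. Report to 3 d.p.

At M = 37733: Q = 870.672.
dQ/dM = 5.97/(2√M) = 0.0153668 at this income.
η = (dQ/dM)·(M/Q) = 0.0153668 × (37733/870.672) = 0.666.

0.666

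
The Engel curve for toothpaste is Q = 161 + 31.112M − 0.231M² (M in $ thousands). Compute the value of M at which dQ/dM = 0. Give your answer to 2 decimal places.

67.34

dQ/dM = 31.112 − 0.462M.
The good is inferior where dQ/dM < 0. Setting dQ/dM = 0 gives M = 31.112 / 0.462 = 67.34.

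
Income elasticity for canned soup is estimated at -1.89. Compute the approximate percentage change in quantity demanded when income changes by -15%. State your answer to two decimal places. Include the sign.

28.35%

%ΔQ ≈ η × %ΔI = -1.89 × (-15%) = 28.35%.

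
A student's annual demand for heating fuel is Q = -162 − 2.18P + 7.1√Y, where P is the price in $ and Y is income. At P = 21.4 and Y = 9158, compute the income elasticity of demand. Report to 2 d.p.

At P = 21.4, Y = 9158: Q = 470.800.
Holding P constant, ∂Q/∂Y = 7.1/(2√Y) = 0.0370961.
η_Y = (∂Q/∂Y)·(Y/Q) = 0.0370961 × (9158/470.800) = 0.72.

0.72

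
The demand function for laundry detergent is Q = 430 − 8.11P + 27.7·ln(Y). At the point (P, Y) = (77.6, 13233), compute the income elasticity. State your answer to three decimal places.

0.436

At P = 77.6, Y = 13233: Q = 63.550.
Holding P constant, ∂Q/∂Y = 27.7/Y = 0.00209325.
η_Y = (∂Q/∂Y)·(Y/Q) = 0.00209325 × (13233/63.550) = 0.436.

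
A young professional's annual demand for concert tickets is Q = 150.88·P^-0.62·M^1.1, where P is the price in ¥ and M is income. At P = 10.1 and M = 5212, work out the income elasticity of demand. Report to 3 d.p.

1.100

For a multiplicative demand Q = A·P^α·M^β, the income elasticity is β everywhere.
Here β = 1.1, so η = 1.100.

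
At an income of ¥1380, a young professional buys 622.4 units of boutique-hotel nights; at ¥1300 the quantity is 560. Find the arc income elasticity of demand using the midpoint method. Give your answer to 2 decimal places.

1.77

ΔQ = 560 − 622.4 = -62.4; midpoint Q̄ = (622.4 + 560)/2 = 591.2.
ΔI = 1300 − 1380 = -80; midpoint Ī = (1380 + 1300)/2 = 1340.
η = (ΔQ/Q̄) ÷ (ΔI/Ī) = (-62.4/591.2) ÷ (-80/1340) = 1.77.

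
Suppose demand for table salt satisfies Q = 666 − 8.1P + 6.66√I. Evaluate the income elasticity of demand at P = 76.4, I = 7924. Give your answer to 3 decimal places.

At P = 76.4, I = 7924: Q = 640.012.
Holding P constant, ∂Q/∂I = 6.66/(2√I) = 0.0374086.
η_I = (∂Q/∂I)·(I/Q) = 0.0374086 × (7924/640.012) = 0.463.

0.463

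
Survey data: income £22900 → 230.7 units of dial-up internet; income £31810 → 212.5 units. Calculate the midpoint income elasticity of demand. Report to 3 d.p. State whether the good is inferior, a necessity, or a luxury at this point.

ΔQ = 212.5 − 230.7 = -18.2; midpoint Q̄ = (230.7 + 212.5)/2 = 221.6.
ΔI = 31810 − 22900 = 8910; midpoint Ī = (22900 + 31810)/2 = 27355.
η = (ΔQ/Q̄) ÷ (ΔI/Ī) = (-18.2/221.6) ÷ (8910/27355) = -0.252.
η < 0 ⇒ inferior good.

-0.252 (inferior good)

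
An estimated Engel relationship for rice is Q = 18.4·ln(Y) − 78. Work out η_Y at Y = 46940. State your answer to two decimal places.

At Y = 46940: Q = 119.922.
dQ/dY = 18.4/Y = 0.00039199 at this income.
η = (dQ/dY)·(Y/Q) = 0.00039199 × (46940/119.922) = 0.15.

0.15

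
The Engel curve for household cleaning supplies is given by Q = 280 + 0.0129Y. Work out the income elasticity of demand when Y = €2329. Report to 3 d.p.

0.097

At Y = 2329: Q = 310.044.
dQ/dY = 0.0129.
η = (dQ/dY)·(Y/Q) = 0.0129 × (2329/310.044) = 0.097.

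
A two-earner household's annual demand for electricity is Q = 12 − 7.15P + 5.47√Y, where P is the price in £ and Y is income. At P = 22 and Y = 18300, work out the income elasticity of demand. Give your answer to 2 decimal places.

At P = 22, Y = 18300: Q = 594.668.
Holding P constant, ∂Q/∂Y = 5.47/(2√Y) = 0.0202177.
η_Y = (∂Q/∂Y)·(Y/Q) = 0.0202177 × (18300/594.668) = 0.62.

0.62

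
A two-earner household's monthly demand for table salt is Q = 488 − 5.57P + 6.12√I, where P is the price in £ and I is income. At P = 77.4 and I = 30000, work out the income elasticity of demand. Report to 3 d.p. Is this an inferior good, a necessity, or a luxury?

0.475 (necessity)

At P = 77.4, I = 30000: Q = 1116.897.
Holding P constant, ∂Q/∂I = 6.12/(2√I) = 0.0176669.
η_I = (∂Q/∂I)·(I/Q) = 0.0176669 × (30000/1116.897) = 0.475.
Since 0 < η < 1, this is a necessity.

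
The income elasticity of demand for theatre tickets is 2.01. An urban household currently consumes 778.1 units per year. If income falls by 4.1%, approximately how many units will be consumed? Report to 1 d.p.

714.0

%ΔQ ≈ η × %ΔI = 2.01 × (-4.1%) = -8.241%.
New Q ≈ 778.1 × (1 − 0.08241) = 714.0.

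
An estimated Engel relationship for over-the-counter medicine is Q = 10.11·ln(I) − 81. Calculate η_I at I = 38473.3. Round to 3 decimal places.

At I = 38473.3: Q = 25.739.
dQ/dI = 10.11/I = 0.00026278 at this income.
η = (dQ/dI)·(I/Q) = 0.00026278 × (38473.3/25.739) = 0.393.

0.393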